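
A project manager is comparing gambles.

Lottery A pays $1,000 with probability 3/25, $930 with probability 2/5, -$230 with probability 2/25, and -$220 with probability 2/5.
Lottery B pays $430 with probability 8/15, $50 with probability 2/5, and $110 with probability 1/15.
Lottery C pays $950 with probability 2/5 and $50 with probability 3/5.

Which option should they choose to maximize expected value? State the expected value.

Lottery C ($410)

Lottery A = 3/25 × 1000 + 2/5 × 930 + 2/25 × (-230) + 2/5 × (-220) = 120 + 372 − 18.4 − 88 = 385.6
Lottery B = 8/15 × 430 + 2/5 × 50 + 1/15 × 110 = 229.3333 + 20 + 7.3333 = 256.6667
Lottery C = 2/5 × 950 + 3/5 × 50 = 380 + 30 = 410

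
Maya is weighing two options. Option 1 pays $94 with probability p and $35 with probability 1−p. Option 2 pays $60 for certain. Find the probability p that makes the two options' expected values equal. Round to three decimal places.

p = 0.424

p·94 + (1−p)·35 = 60
59p + 35 = 60
p = (60 − 35) / 59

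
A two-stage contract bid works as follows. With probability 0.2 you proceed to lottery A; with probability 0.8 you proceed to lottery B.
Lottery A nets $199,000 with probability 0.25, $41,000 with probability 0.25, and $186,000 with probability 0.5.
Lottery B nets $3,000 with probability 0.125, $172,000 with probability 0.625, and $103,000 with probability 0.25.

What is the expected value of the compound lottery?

$137,500

EV(A) = 0.25 × 199000 + 0.25 × 41000 + 0.5 × 186000 = 49750 + 10250 + 93000 = 153000
EV(B) = 0.125 × 3000 + 0.625 × 172000 + 0.25 × 103000 = 375 + 107500 + 25750 = 133625
Overall = 0.2 × 153000 + 0.8 × 133625 = 30600 + 106900 = 137500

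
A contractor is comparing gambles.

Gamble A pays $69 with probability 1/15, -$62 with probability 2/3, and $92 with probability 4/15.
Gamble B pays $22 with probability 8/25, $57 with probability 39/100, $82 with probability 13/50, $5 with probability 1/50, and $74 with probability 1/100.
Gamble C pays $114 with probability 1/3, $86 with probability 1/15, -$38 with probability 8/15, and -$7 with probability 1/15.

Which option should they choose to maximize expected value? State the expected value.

Gamble B ($51.43)

Gamble A = 1/15 × 69 + 2/3 × (-62) + 4/15 × 92 = 4.6 − 41.3333 + 24.5333 = -12.2
Gamble B = 8/25 × 22 + 39/100 × 57 + 13/50 × 82 + 1/50 × 5 + 1/100 × 74 = 7.04 + 22.23 + 21.32 + 0.1 + 0.74 = 51.43
Gamble C = 1/3 × 114 + 1/15 × 86 + 8/15 × (-38) + 1/15 × (-7) = 38 + 5.7333 − 20.2667 − 0.4667 = 23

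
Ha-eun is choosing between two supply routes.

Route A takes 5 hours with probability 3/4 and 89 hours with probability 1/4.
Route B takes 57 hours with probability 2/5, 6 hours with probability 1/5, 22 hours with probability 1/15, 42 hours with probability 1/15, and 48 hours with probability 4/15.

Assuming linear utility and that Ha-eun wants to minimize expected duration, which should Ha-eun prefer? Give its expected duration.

Route A (26 hours)

Route A = 3/4 × 5 + 1/4 × 89 = 3.75 + 22.25 = 26
Route B = 2/5 × 57 + 1/5 × 6 + 1/15 × 22 + 1/15 × 42 + 4/15 × 48 = 22.8 + 1.2 + 1.4667 + 2.8 + 12.8 = 41.0667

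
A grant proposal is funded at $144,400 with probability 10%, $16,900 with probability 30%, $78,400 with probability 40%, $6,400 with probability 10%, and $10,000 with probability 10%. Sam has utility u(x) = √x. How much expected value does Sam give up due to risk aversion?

$9,661

E[u] = 0.1·√144400 + 0.3·√16900 + 0.4·√78400 + 0.1·√6400 + 0.1·√10000 = 0.1·380 + 0.3·130 + 0.4·280 + 0.1·80 + 0.1·100 = 207
CE = (207)² = 42849
Risk premium = EV − CE = 52510 − 42849 = 9661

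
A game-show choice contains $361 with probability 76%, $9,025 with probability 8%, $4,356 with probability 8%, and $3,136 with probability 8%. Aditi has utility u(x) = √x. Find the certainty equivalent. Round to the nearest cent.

$1,011.24

E[u] = 0.76·√361 + 0.08·√9025 + 0.08·√4356 + 0.08·√3136 = 0.76·19 + 0.08·95 + 0.08·66 + 0.08·56 = 31.8
CE = (31.8)² = 1011.24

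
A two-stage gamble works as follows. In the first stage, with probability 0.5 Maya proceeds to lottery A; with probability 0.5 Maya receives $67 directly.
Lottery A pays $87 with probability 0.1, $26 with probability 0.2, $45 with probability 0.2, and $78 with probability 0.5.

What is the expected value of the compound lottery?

$64.45

EV(A) = 0.1 × 87 + 0.2 × 26 + 0.2 × 45 + 0.5 × 78 = 8.7 + 5.2 + 9 + 39 = 61.9
Branch B: 67 (certain)
Overall = 0.5 × 61.9 + 0.5 × 67 = 30.95 + 33.5 = 64.45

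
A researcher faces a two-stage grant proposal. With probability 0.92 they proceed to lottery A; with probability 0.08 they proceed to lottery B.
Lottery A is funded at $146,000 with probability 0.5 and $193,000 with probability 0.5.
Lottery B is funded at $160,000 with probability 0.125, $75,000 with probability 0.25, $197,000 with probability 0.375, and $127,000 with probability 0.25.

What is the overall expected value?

$167,490

EV(A) = 0.5 × 146000 + 0.5 × 193000 = 73000 + 96500 = 169500
EV(B) = 0.125 × 160000 + 0.25 × 75000 + 0.375 × 197000 + 0.25 × 127000 = 20000 + 18750 + 73875 + 31750 = 144375
Overall = 0.92 × 169500 + 0.08 × 144375 = 155940 + 11550 = 167490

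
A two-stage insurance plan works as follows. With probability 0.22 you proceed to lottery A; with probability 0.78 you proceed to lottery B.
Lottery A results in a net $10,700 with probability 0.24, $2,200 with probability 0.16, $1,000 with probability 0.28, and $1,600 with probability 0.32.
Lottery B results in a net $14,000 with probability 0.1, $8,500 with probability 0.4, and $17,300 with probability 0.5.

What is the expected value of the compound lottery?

$11,307.64

EV(A) = 0.24 × 10700 + 0.16 × 2200 + 0.28 × 1000 + 0.32 × 1600 = 2568 + 352 + 280 + 512 = 3712
EV(B) = 0.1 × 14000 + 0.4 × 8500 + 0.5 × 17300 = 1400 + 3400 + 8650 = 13450
Overall = 0.22 × 3712 + 0.78 × 13450 = 816.64 + 10491 = 11307.64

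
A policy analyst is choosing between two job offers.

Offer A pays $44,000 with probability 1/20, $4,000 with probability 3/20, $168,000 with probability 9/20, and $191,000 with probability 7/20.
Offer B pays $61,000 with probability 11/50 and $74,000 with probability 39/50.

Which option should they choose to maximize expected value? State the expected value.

Offer A ($145,250)

Offer A = 1/20 × 44000 + 3/20 × 4000 + 9/20 × 168000 + 7/20 × 191000 = 2200 + 600 + 75600 + 66850 = 145250
Offer B = 11/50 × 61000 + 39/50 × 74000 = 13420 + 57720 = 71140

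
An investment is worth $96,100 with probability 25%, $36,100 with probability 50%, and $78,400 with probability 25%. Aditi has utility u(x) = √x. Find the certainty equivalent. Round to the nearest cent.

E[u] = 0.25·√96100 + 0.5·√36100 + 0.25·√78400 = 0.25·310 + 0.5·190 + 0.25·280 = 242.5
CE = (242.5)² = 58806.25

$58,806.25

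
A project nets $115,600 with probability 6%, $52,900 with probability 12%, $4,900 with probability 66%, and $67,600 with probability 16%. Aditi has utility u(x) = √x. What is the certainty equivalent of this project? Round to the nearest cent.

E[u] = 0.06·√115600 + 0.12·√52900 + 0.66·√4900 + 0.16·√67600 = 0.06·340 + 0.12·230 + 0.66·70 + 0.16·260 = 135.8
CE = (135.8)² = 18441.64

$18,441.64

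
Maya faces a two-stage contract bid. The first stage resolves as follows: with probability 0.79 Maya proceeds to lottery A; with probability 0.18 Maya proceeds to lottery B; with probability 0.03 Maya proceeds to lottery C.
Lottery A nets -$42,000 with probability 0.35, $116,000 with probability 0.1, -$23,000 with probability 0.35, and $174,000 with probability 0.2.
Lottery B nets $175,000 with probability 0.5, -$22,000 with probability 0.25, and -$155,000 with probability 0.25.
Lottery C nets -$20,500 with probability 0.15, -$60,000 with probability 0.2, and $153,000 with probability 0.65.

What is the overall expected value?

$28,999.75

EV(A) = 0.35 × (-42000) + 0.1 × 116000 + 0.35 × (-23000) + 0.2 × 174000 = -14700 + 11600 − 8050 + 34800 = 23650
EV(B) = 0.5 × 175000 + 0.25 × (-22000) + 0.25 × (-155000) = 87500 − 5500 − 38750 = 43250
EV(C) = 0.15 × (-20500) + 0.2 × (-60000) + 0.65 × 153000 = -3075 − 12000 + 99450 = 84375
Overall = 0.79 × 23650 + 0.18 × 43250 + 0.03 × 84375 = 18683.5 + 7785 + 2531.25 = 28999.75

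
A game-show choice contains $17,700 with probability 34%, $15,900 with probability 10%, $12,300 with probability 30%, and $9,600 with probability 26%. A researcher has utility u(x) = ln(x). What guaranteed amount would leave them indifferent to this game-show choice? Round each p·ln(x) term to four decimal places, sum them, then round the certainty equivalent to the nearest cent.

E[u] = 0.34·ln(17700) + 0.1·ln(15900) + 0.3·ln(12300) + 0.26·ln(9600) = 3.3256 + 0.9674 + 2.8252 + 2.3841 = 9.5023
CE = e^9.5023 ≈ 13390.49

$13,390.49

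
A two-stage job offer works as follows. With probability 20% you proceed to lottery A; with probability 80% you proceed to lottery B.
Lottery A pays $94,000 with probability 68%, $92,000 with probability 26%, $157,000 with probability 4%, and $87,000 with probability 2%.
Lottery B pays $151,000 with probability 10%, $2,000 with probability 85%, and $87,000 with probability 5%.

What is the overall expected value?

$36,092

EV(A) = 0.68 × 94000 + 0.26 × 92000 + 0.04 × 157000 + 0.02 × 87000 = 63920 + 23920 + 6280 + 1740 = 95860
EV(B) = 0.1 × 151000 + 0.85 × 2000 + 0.05 × 87000 = 15100 + 1700 + 4350 = 21150
Overall = 0.2 × 95860 + 0.8 × 21150 = 19172 + 16920 = 36092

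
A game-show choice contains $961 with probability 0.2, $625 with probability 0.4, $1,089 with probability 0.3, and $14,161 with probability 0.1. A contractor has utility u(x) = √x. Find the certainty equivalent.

E[u] = 0.2·√961 + 0.4·√625 + 0.3·√1089 + 0.1·√14161 = 0.2·31 + 0.4·25 + 0.3·33 + 0.1·119 = 38
CE = (38)² = 1444

$1,444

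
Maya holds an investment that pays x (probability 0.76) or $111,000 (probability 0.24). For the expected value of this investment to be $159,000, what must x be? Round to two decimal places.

x = $174,157.89

0.76·x + 0.24·111000 = 159000
0.76·x = 159000 − 26640 = 132360
x = 132360 / 0.76 = 174157.8947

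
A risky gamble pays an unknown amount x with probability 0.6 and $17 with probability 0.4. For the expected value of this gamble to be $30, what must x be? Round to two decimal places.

0.6·x + 0.4·17 = 30
0.6·x = 30 − 6.8 = 23.2
x = 23.2 / 0.6 = 38.6667

x = $38.67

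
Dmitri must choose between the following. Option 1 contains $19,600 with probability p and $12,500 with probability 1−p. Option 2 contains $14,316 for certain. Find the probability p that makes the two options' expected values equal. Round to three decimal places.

p = 0.256

p·19600 + (1−p)·12500 = 14316
7100p + 12500 = 14316
p = (14316 − 12500) / 7100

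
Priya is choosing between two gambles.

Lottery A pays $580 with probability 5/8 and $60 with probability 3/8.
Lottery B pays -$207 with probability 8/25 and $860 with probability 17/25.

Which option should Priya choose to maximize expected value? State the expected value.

Lottery B ($518.56)

Lottery A = 5/8 × 580 + 3/8 × 60 = 362.5 + 22.5 = 385
Lottery B = 8/25 × (-207) + 17/25 × 860 = -66.24 + 584.8 = 518.56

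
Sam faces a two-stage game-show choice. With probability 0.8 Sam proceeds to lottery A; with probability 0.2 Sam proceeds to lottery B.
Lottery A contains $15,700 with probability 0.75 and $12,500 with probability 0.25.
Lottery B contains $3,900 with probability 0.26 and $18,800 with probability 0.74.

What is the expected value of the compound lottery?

$14,905.20

EV(A) = 0.75 × 15700 + 0.25 × 12500 = 11775 + 3125 = 14900
EV(B) = 0.26 × 3900 + 0.74 × 18800 = 1014 + 13912 = 14926
Overall = 0.8 × 14900 + 0.2 × 14926 = 11920 + 2985.2 = 14905.2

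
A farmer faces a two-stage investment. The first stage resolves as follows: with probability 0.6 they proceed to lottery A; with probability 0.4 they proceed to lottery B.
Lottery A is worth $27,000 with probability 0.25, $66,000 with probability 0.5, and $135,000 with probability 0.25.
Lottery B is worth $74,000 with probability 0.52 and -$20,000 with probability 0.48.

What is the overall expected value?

$55,652

EV(A) = 0.25 × 27000 + 0.5 × 66000 + 0.25 × 135000 = 6750 + 33000 + 33750 = 73500
EV(B) = 0.52 × 74000 + 0.48 × (-20000) = 38480 − 9600 = 28880
Overall = 0.6 × 73500 + 0.4 × 28880 = 44100 + 11552 = 55652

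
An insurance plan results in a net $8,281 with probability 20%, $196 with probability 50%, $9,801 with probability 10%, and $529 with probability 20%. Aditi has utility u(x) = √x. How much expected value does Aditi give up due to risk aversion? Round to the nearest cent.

$1,264.01

E[u] = 0.2·√8281 + 0.5·√196 + 0.1·√9801 + 0.2·√529 = 0.2·91 + 0.5·14 + 0.1·99 + 0.2·23 = 39.7
CE = (39.7)² = 1576.09
Risk premium = EV − CE = 2840.1 − 1576.09 = 1264.01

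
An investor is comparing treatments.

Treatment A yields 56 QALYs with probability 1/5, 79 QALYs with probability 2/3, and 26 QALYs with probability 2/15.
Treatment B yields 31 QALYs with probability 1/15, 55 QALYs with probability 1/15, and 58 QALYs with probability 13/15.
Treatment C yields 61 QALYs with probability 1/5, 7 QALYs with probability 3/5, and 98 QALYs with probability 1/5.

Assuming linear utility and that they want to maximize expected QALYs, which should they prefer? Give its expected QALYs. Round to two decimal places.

Treatment A = 1/5 × 56 + 2/3 × 79 + 2/15 × 26 = 11.2 + 52.6667 + 3.4667 = 67.3333
Treatment B = 1/15 × 31 + 1/15 × 55 + 13/15 × 58 = 2.0667 + 3.6667 + 50.2667 = 56
Treatment C = 1/5 × 61 + 3/5 × 7 + 1/5 × 98 = 12.2 + 4.2 + 19.6 = 36

Treatment A (67.33 QALYs)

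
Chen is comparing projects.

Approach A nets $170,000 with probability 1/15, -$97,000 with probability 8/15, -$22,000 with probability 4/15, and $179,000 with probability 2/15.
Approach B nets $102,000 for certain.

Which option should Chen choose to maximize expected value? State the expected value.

Approach A = 1/15 × 170000 + 8/15 × (-97000) + 4/15 × (-22000) + 2/15 × 179000 = 11333.3333 − 51733.3333 − 5866.6667 + 23866.6667 = -22400
Approach B: 102000 (certain)

Approach B ($102,000)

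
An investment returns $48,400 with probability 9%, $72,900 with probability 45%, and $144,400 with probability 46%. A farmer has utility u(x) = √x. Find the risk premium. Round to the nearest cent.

$3,665.79

E[u] = 0.09·√48400 + 0.45·√72900 + 0.46·√144400 = 0.09·220 + 0.45·270 + 0.46·380 = 316.1
CE = (316.1)² = 99919.21
Risk premium = EV − CE = 103585 − 99919.21 = 3665.79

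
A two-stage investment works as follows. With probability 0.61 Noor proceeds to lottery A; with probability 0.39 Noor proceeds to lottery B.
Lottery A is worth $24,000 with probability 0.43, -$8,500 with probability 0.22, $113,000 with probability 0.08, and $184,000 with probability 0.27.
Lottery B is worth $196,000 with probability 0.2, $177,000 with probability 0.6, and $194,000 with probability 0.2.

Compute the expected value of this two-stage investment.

EV(A) = 0.43 × 24000 + 0.22 × (-8500) + 0.08 × 113000 + 0.27 × 184000 = 10320 − 1870 + 9040 + 49680 = 67170
EV(B) = 0.2 × 196000 + 0.6 × 177000 + 0.2 × 194000 = 39200 + 106200 + 38800 = 184200
Overall = 0.61 × 67170 + 0.39 × 184200 = 40973.7 + 71838 = 112811.7

$112,811.70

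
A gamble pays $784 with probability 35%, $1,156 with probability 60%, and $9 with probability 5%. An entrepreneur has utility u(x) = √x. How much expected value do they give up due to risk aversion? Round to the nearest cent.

E[u] = 0.35·√784 + 0.6·√1156 + 0.05·√9 = 0.35·28 + 0.6·34 + 0.05·3 = 30.35
CE = (30.35)² = 921.1225
Risk premium = EV − CE = 968.45 − 921.1225 = 47.3275

$47.33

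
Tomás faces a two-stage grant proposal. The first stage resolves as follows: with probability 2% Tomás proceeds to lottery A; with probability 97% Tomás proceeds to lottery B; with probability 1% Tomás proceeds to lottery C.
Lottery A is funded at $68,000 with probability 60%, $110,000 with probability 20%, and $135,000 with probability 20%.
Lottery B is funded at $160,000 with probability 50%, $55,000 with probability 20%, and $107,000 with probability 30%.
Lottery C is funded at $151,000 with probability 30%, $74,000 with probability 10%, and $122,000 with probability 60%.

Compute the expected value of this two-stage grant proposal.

EV(A) = 0.6 × 68000 + 0.2 × 110000 + 0.2 × 135000 = 40800 + 22000 + 27000 = 89800
EV(B) = 0.5 × 160000 + 0.2 × 55000 + 0.3 × 107000 = 80000 + 11000 + 32100 = 123100
EV(C) = 0.3 × 151000 + 0.1 × 74000 + 0.6 × 122000 = 45300 + 7400 + 73200 = 125900
Overall = 0.02 × 89800 + 0.97 × 123100 + 0.01 × 125900 = 1796 + 119407 + 1259 = 122462

$122,462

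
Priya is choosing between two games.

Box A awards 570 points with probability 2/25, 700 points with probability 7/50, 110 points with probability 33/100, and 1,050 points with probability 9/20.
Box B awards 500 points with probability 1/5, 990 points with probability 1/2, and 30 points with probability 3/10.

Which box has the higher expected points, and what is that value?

Box A = 2/25 × 570 + 7/50 × 700 + 33/100 × 110 + 9/20 × 1050 = 45.6 + 98 + 36.3 + 472.5 = 652.4
Box B = 1/5 × 500 + 1/2 × 990 + 3/10 × 30 = 100 + 495 + 9 = 604

Box A (652.4 points)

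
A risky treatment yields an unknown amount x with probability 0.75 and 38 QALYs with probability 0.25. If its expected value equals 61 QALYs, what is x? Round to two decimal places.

0.75·x + 0.25·38 = 61
0.75·x = 61 − 9.5 = 51.5
x = 51.5 / 0.75 = 68.6667

x = 68.67 QALYs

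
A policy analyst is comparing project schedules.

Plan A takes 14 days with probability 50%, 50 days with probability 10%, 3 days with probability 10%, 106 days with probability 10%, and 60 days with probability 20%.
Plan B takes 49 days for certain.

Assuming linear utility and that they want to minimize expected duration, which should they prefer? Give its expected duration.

Plan A = 0.5 × 14 + 0.1 × 50 + 0.1 × 3 + 0.1 × 106 + 0.2 × 60 = 7 + 5 + 0.3 + 10.6 + 12 = 34.9
Plan B: 49 (certain)

Plan A (34.9 days)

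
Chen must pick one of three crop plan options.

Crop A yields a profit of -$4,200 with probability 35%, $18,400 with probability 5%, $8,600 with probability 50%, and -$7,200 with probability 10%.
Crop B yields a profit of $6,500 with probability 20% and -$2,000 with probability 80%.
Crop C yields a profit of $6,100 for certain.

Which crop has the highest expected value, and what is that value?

Crop A = 0.35 × (-4200) + 0.05 × 18400 + 0.5 × 8600 + 0.1 × (-7200) = -1470 + 920 + 4300 − 720 = 3030
Crop B = 0.2 × 6500 + 0.8 × (-2000) = 1300 − 1600 = -300
Crop C: 6100 (certain)

Crop C ($6,100)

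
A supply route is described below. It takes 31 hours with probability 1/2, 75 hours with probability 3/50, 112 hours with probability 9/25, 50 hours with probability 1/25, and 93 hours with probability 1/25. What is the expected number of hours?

EV = 1/2 × 31 + 3/50 × 75 + 9/25 × 112 + 1/25 × 50 + 1/25 × 93 = 15.5 + 4.5 + 40.32 + 2 + 3.72 = 66.04

66.04 hours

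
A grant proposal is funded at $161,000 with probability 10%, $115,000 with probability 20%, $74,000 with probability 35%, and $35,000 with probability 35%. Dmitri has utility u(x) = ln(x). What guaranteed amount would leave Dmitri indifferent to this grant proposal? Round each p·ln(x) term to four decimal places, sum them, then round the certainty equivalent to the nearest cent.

E[u] = 0.1·ln(161000) + 0.2·ln(115000) + 0.35·ln(74000) + 0.35·ln(35000) = 1.1989 + 2.3305 + 3.9241 + 3.6621 = 11.1156
CE = e^11.1156 ≈ 67211.52

$67,211.52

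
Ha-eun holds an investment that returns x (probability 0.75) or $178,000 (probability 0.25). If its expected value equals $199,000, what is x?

0.75·x + 0.25·178000 = 199000
0.75·x = 199000 − 44500 = 154500
x = 154500 / 0.75 = 206000

x = $206,000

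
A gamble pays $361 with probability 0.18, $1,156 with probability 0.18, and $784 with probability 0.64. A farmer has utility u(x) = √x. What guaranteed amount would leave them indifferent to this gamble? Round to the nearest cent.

E[u] = 0.18·√361 + 0.18·√1156 + 0.64·√784 = 0.18·19 + 0.18·34 + 0.64·28 = 27.46
CE = (27.46)² = 754.0516

$754.05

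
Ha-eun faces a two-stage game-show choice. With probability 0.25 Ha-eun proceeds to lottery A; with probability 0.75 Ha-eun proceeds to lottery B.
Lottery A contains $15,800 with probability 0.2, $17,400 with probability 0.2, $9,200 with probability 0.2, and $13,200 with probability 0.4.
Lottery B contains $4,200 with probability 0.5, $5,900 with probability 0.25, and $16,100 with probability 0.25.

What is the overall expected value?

$9,140

EV(A) = 0.2 × 15800 + 0.2 × 17400 + 0.2 × 9200 + 0.4 × 13200 = 3160 + 3480 + 1840 + 5280 = 13760
EV(B) = 0.5 × 4200 + 0.25 × 5900 + 0.25 × 16100 = 2100 + 1475 + 4025 = 7600
Overall = 0.25 × 13760 + 0.75 × 7600 = 3440 + 5700 = 9140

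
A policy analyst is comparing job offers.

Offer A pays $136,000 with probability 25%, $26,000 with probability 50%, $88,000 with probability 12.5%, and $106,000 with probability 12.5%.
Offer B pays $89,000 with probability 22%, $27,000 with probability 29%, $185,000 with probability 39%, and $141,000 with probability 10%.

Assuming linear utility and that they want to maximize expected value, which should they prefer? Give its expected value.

Offer B ($113,660)

Offer A = 0.25 × 136000 + 0.5 × 26000 + 0.125 × 88000 + 0.125 × 106000 = 34000 + 13000 + 11000 + 13250 = 71250
Offer B = 0.22 × 89000 + 0.29 × 27000 + 0.39 × 185000 + 0.1 × 141000 = 19580 + 7830 + 72150 + 14100 = 113660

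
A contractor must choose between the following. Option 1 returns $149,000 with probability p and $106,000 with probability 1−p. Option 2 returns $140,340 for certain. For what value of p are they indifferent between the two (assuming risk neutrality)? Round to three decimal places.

p = 0.799

p·149000 + (1−p)·106000 = 140340
43000p + 106000 = 140340
p = (140340 − 106000) / 43000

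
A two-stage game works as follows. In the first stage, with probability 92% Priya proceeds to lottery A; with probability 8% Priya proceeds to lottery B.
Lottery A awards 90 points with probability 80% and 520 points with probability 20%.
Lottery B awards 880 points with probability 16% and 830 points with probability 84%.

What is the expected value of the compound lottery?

EV(A) = 0.8 × 90 + 0.2 × 520 = 72 + 104 = 176
EV(B) = 0.16 × 880 + 0.84 × 830 = 140.8 + 697.2 = 838
Overall = 0.92 × 176 + 0.08 × 838 = 161.92 + 67.04 = 228.96

228.96 points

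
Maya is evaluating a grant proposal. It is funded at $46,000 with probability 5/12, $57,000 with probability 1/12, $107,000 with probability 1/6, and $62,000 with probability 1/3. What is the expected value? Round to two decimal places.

EV = 5/12 × 46000 + 1/12 × 57000 + 1/6 × 107000 + 1/3 × 62000 = 19166.6667 + 4750 + 17833.3333 + 20666.6667 = 62416.6667

$62,416.67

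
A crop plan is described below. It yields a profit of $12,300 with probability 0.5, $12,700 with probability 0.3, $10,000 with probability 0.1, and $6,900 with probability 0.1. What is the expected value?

EV = 0.5 × 12300 + 0.3 × 12700 + 0.1 × 10000 + 0.1 × 6900 = 6150 + 3810 + 1000 + 690 = 11650

$11,650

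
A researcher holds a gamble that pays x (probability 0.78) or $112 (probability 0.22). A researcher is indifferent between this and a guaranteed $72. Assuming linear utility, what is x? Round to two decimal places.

0.78·x + 0.22·112 = 72
0.78·x = 72 − 24.64 = 47.36
x = 47.36 / 0.78 = 60.7179

x = $60.72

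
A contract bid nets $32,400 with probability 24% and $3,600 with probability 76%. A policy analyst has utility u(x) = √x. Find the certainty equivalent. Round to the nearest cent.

E[u] = 0.24·√32400 + 0.76·√3600 = 0.24·180 + 0.76·60 = 88.8
CE = (88.8)² = 7885.44

$7,885.44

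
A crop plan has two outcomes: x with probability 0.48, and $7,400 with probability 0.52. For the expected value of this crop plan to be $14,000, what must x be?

x = $21,150

0.48·x + 0.52·7400 = 14000
0.48·x = 14000 − 3848 = 10152
x = 10152 / 0.48 = 21150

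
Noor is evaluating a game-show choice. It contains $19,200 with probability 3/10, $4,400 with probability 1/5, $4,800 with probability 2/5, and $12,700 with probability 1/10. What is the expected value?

EV = 3/10 × 19200 + 1/5 × 4400 + 2/5 × 4800 + 1/10 × 12700 = 5760 + 880 + 1920 + 1270 = 9830

$9,830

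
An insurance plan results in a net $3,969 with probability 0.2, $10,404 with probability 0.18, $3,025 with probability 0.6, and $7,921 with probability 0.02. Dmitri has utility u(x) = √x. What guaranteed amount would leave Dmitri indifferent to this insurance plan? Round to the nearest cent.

E[u] = 0.2·√3969 + 0.18·√10404 + 0.6·√3025 + 0.02·√7921 = 0.2·63 + 0.18·102 + 0.6·55 + 0.02·89 = 65.74
CE = (65.74)² = 4321.7476

$4,321.75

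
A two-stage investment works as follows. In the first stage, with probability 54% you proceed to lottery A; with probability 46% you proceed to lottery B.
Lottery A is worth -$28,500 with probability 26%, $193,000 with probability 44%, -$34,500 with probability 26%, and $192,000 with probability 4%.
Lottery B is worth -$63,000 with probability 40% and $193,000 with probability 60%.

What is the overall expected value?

$82,834.80

EV(A) = 0.26 × (-28500) + 0.44 × 193000 + 0.26 × (-34500) + 0.04 × 192000 = -7410 + 84920 − 8970 + 7680 = 76220
EV(B) = 0.4 × (-63000) + 0.6 × 193000 = -25200 + 115800 = 90600
Overall = 0.54 × 76220 + 0.46 × 90600 = 41158.8 + 41676 = 82834.8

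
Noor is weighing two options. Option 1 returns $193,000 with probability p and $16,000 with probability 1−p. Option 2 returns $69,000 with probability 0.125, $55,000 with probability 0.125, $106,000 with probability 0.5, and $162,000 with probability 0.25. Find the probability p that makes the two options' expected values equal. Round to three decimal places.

p = 0.525

EV(Option 2) = 0.125 × 69000 + 0.125 × 55000 + 0.5 × 106000 + 0.25 × 162000 = 8625 + 6875 + 53000 + 40500 = 109000
p·193000 + (1−p)·16000 = 109000
177000p + 16000 = 109000
p = (109000 − 16000) / 177000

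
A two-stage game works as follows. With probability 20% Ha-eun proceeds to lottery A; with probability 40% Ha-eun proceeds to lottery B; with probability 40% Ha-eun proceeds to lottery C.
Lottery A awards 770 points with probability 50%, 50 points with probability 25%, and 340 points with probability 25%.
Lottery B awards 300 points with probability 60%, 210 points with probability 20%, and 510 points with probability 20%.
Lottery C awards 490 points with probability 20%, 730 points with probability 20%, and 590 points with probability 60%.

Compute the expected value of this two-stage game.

EV(A) = 0.5 × 770 + 0.25 × 50 + 0.25 × 340 = 385 + 12.5 + 85 = 482.5
EV(B) = 0.6 × 300 + 0.2 × 210 + 0.2 × 510 = 180 + 42 + 102 = 324
EV(C) = 0.2 × 490 + 0.2 × 730 + 0.6 × 590 = 98 + 146 + 354 = 598
Overall = 0.2 × 482.5 + 0.4 × 324 + 0.4 × 598 = 96.5 + 129.6 + 239.2 = 465.3

465.3 points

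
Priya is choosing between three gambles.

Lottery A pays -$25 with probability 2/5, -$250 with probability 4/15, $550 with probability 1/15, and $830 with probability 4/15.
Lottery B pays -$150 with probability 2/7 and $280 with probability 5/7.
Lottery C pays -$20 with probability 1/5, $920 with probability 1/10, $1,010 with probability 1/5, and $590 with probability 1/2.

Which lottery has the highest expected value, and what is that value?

Lottery A = 2/5 × (-25) + 4/15 × (-250) + 1/15 × 550 + 4/15 × 830 = -10 − 66.6667 + 36.6667 + 221.3333 = 181.3333
Lottery B = 2/7 × (-150) + 5/7 × 280 = -42.8571 + 200 = 157.1429
Lottery C = 1/5 × (-20) + 1/10 × 920 + 1/5 × 1010 + 1/2 × 590 = -4 + 92 + 202 + 295 = 585

Lottery C ($585)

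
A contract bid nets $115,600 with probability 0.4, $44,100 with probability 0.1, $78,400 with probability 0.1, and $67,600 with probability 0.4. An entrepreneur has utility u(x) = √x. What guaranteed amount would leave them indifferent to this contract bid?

E[u] = 0.4·√115600 + 0.1·√44100 + 0.1·√78400 + 0.4·√67600 = 0.4·340 + 0.1·210 + 0.1·280 + 0.4·260 = 289
CE = (289)² = 83521

$83,521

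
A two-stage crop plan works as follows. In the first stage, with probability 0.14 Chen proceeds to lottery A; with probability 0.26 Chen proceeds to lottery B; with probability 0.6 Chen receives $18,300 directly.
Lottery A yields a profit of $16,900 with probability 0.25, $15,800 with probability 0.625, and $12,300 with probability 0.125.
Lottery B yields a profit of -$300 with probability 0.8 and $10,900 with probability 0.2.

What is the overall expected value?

EV(A) = 0.25 × 16900 + 0.625 × 15800 + 0.125 × 12300 = 4225 + 9875 + 1537.5 = 15637.5
EV(B) = 0.8 × (-300) + 0.2 × 10900 = -240 + 2180 = 1940
Branch C: 18300 (certain)
Overall = 0.14 × 15637.5 + 0.26 × 1940 + 0.6 × 18300 = 2189.25 + 504.4 + 10980 = 13673.65

$13,673.65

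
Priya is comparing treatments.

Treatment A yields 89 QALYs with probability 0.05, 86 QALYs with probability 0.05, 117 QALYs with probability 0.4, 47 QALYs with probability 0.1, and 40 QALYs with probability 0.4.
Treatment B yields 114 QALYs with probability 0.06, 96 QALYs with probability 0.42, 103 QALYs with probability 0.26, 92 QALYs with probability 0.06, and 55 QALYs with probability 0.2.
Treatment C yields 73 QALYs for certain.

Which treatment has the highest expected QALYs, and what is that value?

Treatment A = 0.05 × 89 + 0.05 × 86 + 0.4 × 117 + 0.1 × 47 + 0.4 × 40 = 4.45 + 4.3 + 46.8 + 4.7 + 16 = 76.25
Treatment B = 0.06 × 114 + 0.42 × 96 + 0.26 × 103 + 0.06 × 92 + 0.2 × 55 = 6.84 + 40.32 + 26.78 + 5.52 + 11 = 90.46
Treatment C: 73 (certain)

Treatment B (90.46 QALYs)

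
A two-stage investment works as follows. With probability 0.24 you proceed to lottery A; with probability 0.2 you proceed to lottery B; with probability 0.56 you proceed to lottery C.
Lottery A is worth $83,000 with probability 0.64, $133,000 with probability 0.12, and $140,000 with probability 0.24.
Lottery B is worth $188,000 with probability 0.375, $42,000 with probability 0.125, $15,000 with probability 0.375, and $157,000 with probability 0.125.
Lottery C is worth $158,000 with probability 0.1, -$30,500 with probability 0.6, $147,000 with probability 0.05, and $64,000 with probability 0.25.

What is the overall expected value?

EV(A) = 0.64 × 83000 + 0.12 × 133000 + 0.24 × 140000 = 53120 + 15960 + 33600 = 102680
EV(B) = 0.375 × 188000 + 0.125 × 42000 + 0.375 × 15000 + 0.125 × 157000 = 70500 + 5250 + 5625 + 19625 = 101000
EV(C) = 0.1 × 158000 + 0.6 × (-30500) + 0.05 × 147000 + 0.25 × 64000 = 15800 − 18300 + 7350 + 16000 = 20850
Overall = 0.24 × 102680 + 0.2 × 101000 + 0.56 × 20850 = 24643.2 + 20200 + 11676 = 56519.2

$56,519.20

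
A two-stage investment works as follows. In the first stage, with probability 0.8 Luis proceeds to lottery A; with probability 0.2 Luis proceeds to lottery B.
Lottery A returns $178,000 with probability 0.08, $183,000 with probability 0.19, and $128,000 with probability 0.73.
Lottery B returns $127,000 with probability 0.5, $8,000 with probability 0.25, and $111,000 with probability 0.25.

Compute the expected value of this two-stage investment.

$132,610

EV(A) = 0.08 × 178000 + 0.19 × 183000 + 0.73 × 128000 = 14240 + 34770 + 93440 = 142450
EV(B) = 0.5 × 127000 + 0.25 × 8000 + 0.25 × 111000 = 63500 + 2000 + 27750 = 93250
Overall = 0.8 × 142450 + 0.2 × 93250 = 113960 + 18650 = 132610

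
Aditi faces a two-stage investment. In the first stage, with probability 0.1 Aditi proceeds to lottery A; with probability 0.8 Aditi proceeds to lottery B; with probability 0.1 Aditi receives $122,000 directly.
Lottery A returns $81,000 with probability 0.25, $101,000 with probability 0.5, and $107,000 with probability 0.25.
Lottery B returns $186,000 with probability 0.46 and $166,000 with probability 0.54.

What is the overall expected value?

EV(A) = 0.25 × 81000 + 0.5 × 101000 + 0.25 × 107000 = 20250 + 50500 + 26750 = 97500
EV(B) = 0.46 × 186000 + 0.54 × 166000 = 85560 + 89640 = 175200
Branch C: 122000 (certain)
Overall = 0.1 × 97500 + 0.8 × 175200 + 0.1 × 122000 = 9750 + 140160 + 12200 = 162110

$162,110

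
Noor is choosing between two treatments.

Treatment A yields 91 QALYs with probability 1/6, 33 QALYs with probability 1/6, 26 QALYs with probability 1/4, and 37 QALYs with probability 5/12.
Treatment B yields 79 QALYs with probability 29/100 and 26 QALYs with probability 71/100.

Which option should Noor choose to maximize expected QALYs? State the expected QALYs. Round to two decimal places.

Treatment A = 1/6 × 91 + 1/6 × 33 + 1/4 × 26 + 5/12 × 37 = 15.1667 + 5.5 + 6.5 + 15.4167 = 42.5833
Treatment B = 29/100 × 79 + 71/100 × 26 = 22.91 + 18.46 = 41.37

Treatment A (42.58 QALYs)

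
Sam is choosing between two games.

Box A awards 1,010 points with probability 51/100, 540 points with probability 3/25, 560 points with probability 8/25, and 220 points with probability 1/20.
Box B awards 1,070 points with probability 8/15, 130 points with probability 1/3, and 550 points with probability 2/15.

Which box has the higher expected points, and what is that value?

Box A = 51/100 × 1010 + 3/25 × 540 + 8/25 × 560 + 1/20 × 220 = 515.1 + 64.8 + 179.2 + 11 = 770.1
Box B = 8/15 × 1070 + 1/3 × 130 + 2/15 × 550 = 570.6667 + 43.3333 + 73.3333 = 687.3333

Box A (770.1 points)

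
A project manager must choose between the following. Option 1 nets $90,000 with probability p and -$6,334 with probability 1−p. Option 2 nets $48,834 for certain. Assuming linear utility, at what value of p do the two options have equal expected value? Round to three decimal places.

p·90000 + (1−p)·(-6334) = 48834
96334p − 6334 = 48834
p = (48834 + 6334) / 96334

p = 0.573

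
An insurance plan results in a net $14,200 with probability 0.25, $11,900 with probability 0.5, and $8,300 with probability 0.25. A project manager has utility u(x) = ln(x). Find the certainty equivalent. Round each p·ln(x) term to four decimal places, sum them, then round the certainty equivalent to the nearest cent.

$11,365.07

E[u] = 0.25·ln(14200) + 0.5·ln(11900) + 0.25·ln(8300) = 2.3902 + 4.6921 + 2.2560 = 9.3383
CE = e^9.3383 ≈ 11365.07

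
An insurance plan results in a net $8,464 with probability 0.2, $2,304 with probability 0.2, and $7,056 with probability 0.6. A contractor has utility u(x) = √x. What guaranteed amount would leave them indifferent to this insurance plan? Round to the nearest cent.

E[u] = 0.2·√8464 + 0.2·√2304 + 0.6·√7056 = 0.2·92 + 0.2·48 + 0.6·84 = 78.4
CE = (78.4)² = 6146.56

$6,146.56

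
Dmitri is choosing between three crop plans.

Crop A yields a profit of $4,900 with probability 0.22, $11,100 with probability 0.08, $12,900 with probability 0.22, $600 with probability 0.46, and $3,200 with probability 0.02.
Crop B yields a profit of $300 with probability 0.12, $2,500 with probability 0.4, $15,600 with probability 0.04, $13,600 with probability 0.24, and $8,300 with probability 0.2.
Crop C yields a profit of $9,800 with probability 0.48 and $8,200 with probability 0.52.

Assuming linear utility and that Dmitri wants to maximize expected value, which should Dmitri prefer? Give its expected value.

Crop C ($8,968)

Crop A = 0.22 × 4900 + 0.08 × 11100 + 0.22 × 12900 + 0.46 × 600 + 0.02 × 3200 = 1078 + 888 + 2838 + 276 + 64 = 5144
Crop B = 0.12 × 300 + 0.4 × 2500 + 0.04 × 15600 + 0.24 × 13600 + 0.2 × 8300 = 36 + 1000 + 624 + 3264 + 1660 = 6584
Crop C = 0.48 × 9800 + 0.52 × 8200 = 4704 + 4264 = 8968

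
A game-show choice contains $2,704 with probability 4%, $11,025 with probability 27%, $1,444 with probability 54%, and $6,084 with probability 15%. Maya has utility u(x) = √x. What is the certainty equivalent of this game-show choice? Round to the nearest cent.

E[u] = 0.04·√2704 + 0.27·√11025 + 0.54·√1444 + 0.15·√6084 = 0.04·52 + 0.27·105 + 0.54·38 + 0.15·78 = 62.65
CE = (62.65)² = 3925.0225

$3,925.02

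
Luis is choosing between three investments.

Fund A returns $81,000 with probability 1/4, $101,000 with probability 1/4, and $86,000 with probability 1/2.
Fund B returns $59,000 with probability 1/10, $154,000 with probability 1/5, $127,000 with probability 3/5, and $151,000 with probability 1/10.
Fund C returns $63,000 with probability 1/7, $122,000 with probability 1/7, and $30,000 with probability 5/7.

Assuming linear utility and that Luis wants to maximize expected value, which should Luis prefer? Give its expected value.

Fund A = 1/4 × 81000 + 1/4 × 101000 + 1/2 × 86000 = 20250 + 25250 + 43000 = 88500
Fund B = 1/10 × 59000 + 1/5 × 154000 + 3/5 × 127000 + 1/10 × 151000 = 5900 + 30800 + 76200 + 15100 = 128000
Fund C = 1/7 × 63000 + 1/7 × 122000 + 5/7 × 30000 = 9000 + 17428.5714 + 21428.5714 = 47857.1429

Fund B ($128,000)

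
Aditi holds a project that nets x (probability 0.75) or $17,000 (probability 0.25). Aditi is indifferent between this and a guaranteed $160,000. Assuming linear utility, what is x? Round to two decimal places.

0.75·x + 0.25·17000 = 160000
0.75·x = 160000 − 4250 = 155750
x = 155750 / 0.75 = 207666.6667

x = $207,666.67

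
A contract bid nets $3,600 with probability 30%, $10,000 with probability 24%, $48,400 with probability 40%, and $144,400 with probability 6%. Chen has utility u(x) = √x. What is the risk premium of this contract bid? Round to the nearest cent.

E[u] = 0.3·√3600 + 0.24·√10000 + 0.4·√48400 + 0.06·√144400 = 0.3·60 + 0.24·100 + 0.4·220 + 0.06·380 = 152.8
CE = (152.8)² = 23347.84
Risk premium = EV − CE = 31504 − 23347.84 = 8156.16

$8,156.16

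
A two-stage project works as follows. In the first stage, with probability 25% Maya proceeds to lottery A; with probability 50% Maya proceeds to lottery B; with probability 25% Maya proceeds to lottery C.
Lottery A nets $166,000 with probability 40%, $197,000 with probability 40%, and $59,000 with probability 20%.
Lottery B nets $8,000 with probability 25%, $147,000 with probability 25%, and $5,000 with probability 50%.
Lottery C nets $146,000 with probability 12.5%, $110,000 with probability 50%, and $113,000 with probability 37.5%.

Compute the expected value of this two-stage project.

EV(A) = 0.4 × 166000 + 0.4 × 197000 + 0.2 × 59000 = 66400 + 78800 + 11800 = 157000
EV(B) = 0.25 × 8000 + 0.25 × 147000 + 0.5 × 5000 = 2000 + 36750 + 2500 = 41250
EV(C) = 0.125 × 146000 + 0.5 × 110000 + 0.375 × 113000 = 18250 + 55000 + 42375 = 115625
Overall = 0.25 × 157000 + 0.5 × 41250 + 0.25 × 115625 = 39250 + 20625 + 28906.25 = 88781.25

$88,781.25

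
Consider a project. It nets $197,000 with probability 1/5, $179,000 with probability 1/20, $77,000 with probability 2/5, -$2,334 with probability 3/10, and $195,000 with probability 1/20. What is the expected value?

$88,199.80

EV = 1/5 × 197000 + 1/20 × 179000 + 2/5 × 77000 + 3/10 × (-2334) + 1/20 × 195000 = 39400 + 8950 + 30800 − 700.2 + 9750 = 88199.8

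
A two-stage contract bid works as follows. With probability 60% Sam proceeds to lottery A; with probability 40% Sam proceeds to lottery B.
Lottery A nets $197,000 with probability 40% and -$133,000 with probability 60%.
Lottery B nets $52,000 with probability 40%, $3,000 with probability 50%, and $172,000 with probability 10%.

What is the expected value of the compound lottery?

$15,200

EV(A) = 0.4 × 197000 + 0.6 × (-133000) = 78800 − 79800 = -1000
EV(B) = 0.4 × 52000 + 0.5 × 3000 + 0.1 × 172000 = 20800 + 1500 + 17200 = 39500
Overall = 0.6 × (-1000) + 0.4 × 39500 = -600 + 15800 = 15200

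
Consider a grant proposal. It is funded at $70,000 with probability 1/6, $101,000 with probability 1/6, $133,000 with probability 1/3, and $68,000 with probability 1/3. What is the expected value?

EV = 1/6 × 70000 + 1/6 × 101000 + 1/3 × 133000 + 1/3 × 68000 = 11666.6667 + 16833.3333 + 44333.3333 + 22666.6667 = 95500

$95,500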